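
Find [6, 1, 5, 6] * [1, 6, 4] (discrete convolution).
y[0] = 6×1 = 6; y[1] = 6×6 + 1×1 = 37; y[2] = 6×4 + 1×6 + 5×1 = 35; y[3] = 1×4 + 5×6 + 6×1 = 40; y[4] = 5×4 + 6×6 = 56; y[5] = 6×4 = 24

[6, 37, 35, 40, 56, 24]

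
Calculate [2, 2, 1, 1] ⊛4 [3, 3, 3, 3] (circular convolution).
Use y[k] = Σ_j x[j]·h[(k-j) mod 4]. y[0] = 2×3 + 2×3 + 1×3 + 1×3 = 18; y[1] = 2×3 + 2×3 + 1×3 + 1×3 = 18; y[2] = 2×3 + 2×3 + 1×3 + 1×3 = 18; y[3] = 2×3 + 2×3 + 1×3 + 1×3 = 18. Result: [18, 18, 18, 18]

[18, 18, 18, 18]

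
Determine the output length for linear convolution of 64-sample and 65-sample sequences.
Linear/full convolution length: m + n - 1 = 64 + 65 - 1 = 128

128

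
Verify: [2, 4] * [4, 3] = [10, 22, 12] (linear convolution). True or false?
Recompute linear convolution of [2, 4] and [4, 3]: y[0] = 2×4 = 8; y[1] = 2×3 + 4×4 = 22; y[2] = 4×3 = 12 → [8, 22, 12]. Compare to given [10, 22, 12]: they differ at index 0: given 10, correct 8, so answer: No

No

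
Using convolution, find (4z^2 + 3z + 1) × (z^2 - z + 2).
Ascending coefficients: a = [1, 3, 4], b = [2, -1, 1]. c[0] = 1×2 = 2; c[1] = 1×-1 + 3×2 = 5; c[2] = 1×1 + 3×-1 + 4×2 = 6; c[3] = 3×1 + 4×-1 = -1; c[4] = 4×1 = 4. Result coefficients: [2, 5, 6, -1, 4] → 4z^4 - z^3 + 6z^2 + 5z + 2

4z^4 - z^3 + 6z^2 + 5z + 2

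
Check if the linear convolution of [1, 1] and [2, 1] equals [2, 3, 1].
Recompute linear convolution of [1, 1] and [2, 1]: y[0] = 1×2 = 2; y[1] = 1×1 + 1×2 = 3; y[2] = 1×1 = 1 → [2, 3, 1]. Given [2, 3, 1] matches, so answer: Yes

Yes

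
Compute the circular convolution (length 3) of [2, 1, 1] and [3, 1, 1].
Use y[k] = Σ_j u[j]·v[(k-j) mod 3]. y[0] = 2×3 + 1×1 + 1×1 = 8; y[1] = 2×1 + 1×3 + 1×1 = 6; y[2] = 2×1 + 1×1 + 1×3 = 6. Result: [8, 6, 6]

[8, 6, 6]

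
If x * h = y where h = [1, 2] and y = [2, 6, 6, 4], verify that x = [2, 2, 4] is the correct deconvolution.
Forward-compute [2, 2, 4] * [1, 2]: y[0] = 2×1 = 2; y[1] = 2×2 + 2×1 = 6; y[2] = 2×2 + 4×1 = 8; y[3] = 4×2 = 8 → [2, 6, 8, 8]. Does not match given y = [2, 6, 6, 4].

Not verified. [2, 2, 4] * [1, 2] = [2, 6, 8, 8], which differs from [2, 6, 6, 4] at index 2.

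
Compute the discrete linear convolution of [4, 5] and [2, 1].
y[0] = 4×2 = 8; y[1] = 4×1 + 5×2 = 14; y[2] = 5×1 = 5

[8, 14, 5]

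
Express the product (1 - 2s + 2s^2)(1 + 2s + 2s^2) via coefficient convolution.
Ascending coefficients: a = [1, -2, 2], b = [1, 2, 2]. c[0] = 1×1 = 1; c[1] = 1×2 + -2×1 = 0; c[2] = 1×2 + -2×2 + 2×1 = 0; c[3] = -2×2 + 2×2 = 0; c[4] = 2×2 = 4. Result coefficients: [1, 0, 0, 0, 4] → 1 + 4s^4

1 + 4s^4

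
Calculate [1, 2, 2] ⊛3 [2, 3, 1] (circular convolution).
Use y[k] = Σ_j x[j]·h[(k-j) mod 3]. y[0] = 1×2 + 2×1 + 2×3 = 10; y[1] = 1×3 + 2×2 + 2×1 = 9; y[2] = 1×1 + 2×3 + 2×2 = 11. Result: [10, 9, 11]

[10, 9, 11]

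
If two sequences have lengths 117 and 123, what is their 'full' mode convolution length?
Linear/full convolution length: m + n - 1 = 117 + 123 - 1 = 239

239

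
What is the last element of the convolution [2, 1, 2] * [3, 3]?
Use y[k] = Σ_i a[i]·b[k-i] at k=3. y[3] = 2×3 = 6

6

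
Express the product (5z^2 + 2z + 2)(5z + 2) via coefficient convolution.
Ascending coefficients: a = [2, 2, 5], b = [2, 5]. c[0] = 2×2 = 4; c[1] = 2×5 + 2×2 = 14; c[2] = 2×5 + 5×2 = 20; c[3] = 5×5 = 25. Result coefficients: [4, 14, 20, 25] → 25z^3 + 20z^2 + 14z + 4

25z^3 + 20z^2 + 14z + 4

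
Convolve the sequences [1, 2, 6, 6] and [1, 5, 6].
y[0] = 1×1 = 1; y[1] = 1×5 + 2×1 = 7; y[2] = 1×6 + 2×5 + 6×1 = 22; y[3] = 2×6 + 6×5 + 6×1 = 48; y[4] = 6×6 + 6×5 = 66; y[5] = 6×6 = 36

[1, 7, 22, 48, 66, 36]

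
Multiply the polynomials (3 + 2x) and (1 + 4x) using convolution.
Ascending coefficients: a = [3, 2], b = [1, 4]. c[0] = 3×1 = 3; c[1] = 3×4 + 2×1 = 14; c[2] = 2×4 = 8. Result coefficients: [3, 14, 8] → 3 + 14x + 8x^2

3 + 14x + 8x^2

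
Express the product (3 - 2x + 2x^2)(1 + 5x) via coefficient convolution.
Ascending coefficients: a = [3, -2, 2], b = [1, 5]. c[0] = 3×1 = 3; c[1] = 3×5 + -2×1 = 13; c[2] = -2×5 + 2×1 = -8; c[3] = 2×5 = 10. Result coefficients: [3, 13, -8, 10] → 3 + 13x - 8x^2 + 10x^3

3 + 13x - 8x^2 + 10x^3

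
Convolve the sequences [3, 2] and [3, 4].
y[0] = 3×3 = 9; y[1] = 3×4 + 2×3 = 18; y[2] = 2×4 = 8

[9, 18, 8]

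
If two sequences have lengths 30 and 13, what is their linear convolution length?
Linear/full convolution length: m + n - 1 = 30 + 13 - 1 = 42

42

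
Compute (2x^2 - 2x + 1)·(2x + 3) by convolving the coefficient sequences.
Ascending coefficients: a = [1, -2, 2], b = [3, 2]. c[0] = 1×3 = 3; c[1] = 1×2 + -2×3 = -4; c[2] = -2×2 + 2×3 = 2; c[3] = 2×2 = 4. Result coefficients: [3, -4, 2, 4] → 4x^3 + 2x^2 - 4x + 3

4x^3 + 2x^2 - 4x + 3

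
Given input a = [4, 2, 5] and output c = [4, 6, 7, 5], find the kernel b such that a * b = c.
Output length 4 = len(a) + len(b) - 1 ⇒ len(b) = 2. Solve b forward using b[k] = (c[k] - Σ_{i≥1} a[i]·b[k-i]) / a[0]: b[0] = c[0] / a[0] = 4 / 4 = 1; b[1] = (c[1] - 2×1) / a[0] = (6 - 2×1) / 4 = 1. So b = [1, 1]. Forward-check [4, 2, 5] * [1, 1]: c[0] = 4×1 = 4; c[1] = 4×1 + 2×1 = 6; c[2] = 2×1 + 5×1 = 7; c[3] = 5×1 = 5 → [4, 6, 7, 5] ✓

[1, 1]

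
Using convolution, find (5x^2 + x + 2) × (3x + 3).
Ascending coefficients: a = [2, 1, 5], b = [3, 3]. c[0] = 2×3 = 6; c[1] = 2×3 + 1×3 = 9; c[2] = 1×3 + 5×3 = 18; c[3] = 5×3 = 15. Result coefficients: [6, 9, 18, 15] → 15x^3 + 18x^2 + 9x + 6

15x^3 + 18x^2 + 9x + 6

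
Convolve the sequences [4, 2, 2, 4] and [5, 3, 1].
y[0] = 4×5 = 20; y[1] = 4×3 + 2×5 = 22; y[2] = 4×1 + 2×3 + 2×5 = 20; y[3] = 2×1 + 2×3 + 4×5 = 28; y[4] = 2×1 + 4×3 = 14; y[5] = 4×1 = 4

[20, 22, 20, 28, 14, 4]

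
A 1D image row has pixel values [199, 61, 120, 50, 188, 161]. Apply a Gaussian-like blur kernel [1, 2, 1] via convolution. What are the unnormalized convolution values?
Convolve image row [199, 61, 120, 50, 188, 161] with kernel [1, 2, 1]: y[0] = 199×1 = 199; y[1] = 199×2 + 61×1 = 459; y[2] = 199×1 + 61×2 + 120×1 = 441; y[3] = 61×1 + 120×2 + 50×1 = 351; y[4] = 120×1 + 50×2 + 188×1 = 408; y[5] = 50×1 + 188×2 + 161×1 = 587; y[6] = 188×1 + 161×2 = 510; y[7] = 161×1 = 161 → [199, 459, 441, 351, 408, 587, 510, 161]. Normalization factor = sum(kernel) = 4.

[199, 459, 441, 351, 408, 587, 510, 161]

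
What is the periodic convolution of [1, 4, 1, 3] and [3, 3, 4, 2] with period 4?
Use y[k] = Σ_j s[j]·t[(k-j) mod 4]. y[0] = 1×3 + 4×2 + 1×4 + 3×3 = 24; y[1] = 1×3 + 4×3 + 1×2 + 3×4 = 29; y[2] = 1×4 + 4×3 + 1×3 + 3×2 = 25; y[3] = 1×2 + 4×4 + 1×3 + 3×3 = 30. Result: [24, 29, 25, 30]

[24, 29, 25, 30]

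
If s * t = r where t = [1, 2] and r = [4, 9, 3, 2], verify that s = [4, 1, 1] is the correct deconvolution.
Forward-compute [4, 1, 1] * [1, 2]: r[0] = 4×1 = 4; r[1] = 4×2 + 1×1 = 9; r[2] = 1×2 + 1×1 = 3; r[3] = 1×2 = 2 → [4, 9, 3, 2]. Matches given r = [4, 9, 3, 2], so verified.

Verified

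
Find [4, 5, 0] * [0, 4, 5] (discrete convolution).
y[0] = 4×0 = 0; y[1] = 4×4 + 5×0 = 16; y[2] = 4×5 + 5×4 + 0×0 = 40; y[3] = 5×5 + 0×4 = 25; y[4] = 0×5 = 0

[0, 16, 40, 25, 0]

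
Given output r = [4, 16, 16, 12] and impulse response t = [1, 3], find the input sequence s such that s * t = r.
Deconvolve r=[4, 16, 16, 12] by t=[1, 3]. Since t[0]=1, solve forward: s[0] = r[0] / 1 = 4; s[1] = (r[1] - 4×3) / 1 = 4; s[2] = (r[2] - 4×3) / 1 = 4. So s = [4, 4, 4]. Check by forward convolution: r[0] = 4×1 = 4; r[1] = 4×3 + 4×1 = 16; r[2] = 4×3 + 4×1 = 16; r[3] = 4×3 = 12

[4, 4, 4]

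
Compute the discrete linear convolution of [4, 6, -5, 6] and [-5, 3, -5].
y[0] = 4×-5 = -20; y[1] = 4×3 + 6×-5 = -18; y[2] = 4×-5 + 6×3 + -5×-5 = 23; y[3] = 6×-5 + -5×3 + 6×-5 = -75; y[4] = -5×-5 + 6×3 = 43; y[5] = 6×-5 = -30

[-20, -18, 23, -75, 43, -30]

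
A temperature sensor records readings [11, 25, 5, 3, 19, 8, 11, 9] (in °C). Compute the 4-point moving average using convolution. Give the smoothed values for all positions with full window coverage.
4-point moving average kernel = [1, 1, 1, 1]. Apply in 'valid' mode (full window coverage): avg[0] = (11 + 25 + 5 + 3) / 4 = 11.0; avg[1] = (25 + 5 + 3 + 19) / 4 = 13.0; avg[2] = (5 + 3 + 19 + 8) / 4 = 8.75; avg[3] = (3 + 19 + 8 + 11) / 4 = 10.25; avg[4] = (19 + 8 + 11 + 9) / 4 = 11.75. Smoothed values: [11.0, 13.0, 8.75, 10.25, 11.75]

[11.0, 13.0, 8.75, 10.25, 11.75]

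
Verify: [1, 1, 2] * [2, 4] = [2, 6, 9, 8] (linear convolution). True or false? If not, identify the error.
Recompute linear convolution of [1, 1, 2] and [2, 4]: y[0] = 1×2 = 2; y[1] = 1×4 + 1×2 = 6; y[2] = 1×4 + 2×2 = 8; y[3] = 2×4 = 8 → [2, 6, 8, 8]. Compare to given [2, 6, 9, 8]: they differ at index 2: given 9, correct 8, so answer: No

No. Error at index 2: given 9, correct 8.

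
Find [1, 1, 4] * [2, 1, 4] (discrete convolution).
y[0] = 1×2 = 2; y[1] = 1×1 + 1×2 = 3; y[2] = 1×4 + 1×1 + 4×2 = 13; y[3] = 1×4 + 4×1 = 8; y[4] = 4×4 = 16

[2, 3, 13, 8, 16]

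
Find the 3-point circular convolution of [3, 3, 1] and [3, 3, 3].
Use y[k] = Σ_j s[j]·t[(k-j) mod 3]. y[0] = 3×3 + 3×3 + 1×3 = 21; y[1] = 3×3 + 3×3 + 1×3 = 21; y[2] = 3×3 + 3×3 + 1×3 = 21. Result: [21, 21, 21]

[21, 21, 21]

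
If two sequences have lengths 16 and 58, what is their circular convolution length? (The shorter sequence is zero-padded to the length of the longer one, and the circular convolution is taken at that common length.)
Circular convolution (zero-padding the shorter input) has length max(m, n) = max(16, 58) = 58

58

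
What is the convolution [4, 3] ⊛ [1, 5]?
y[0] = 4×1 = 4; y[1] = 4×5 + 3×1 = 23; y[2] = 3×5 = 15

[4, 23, 15]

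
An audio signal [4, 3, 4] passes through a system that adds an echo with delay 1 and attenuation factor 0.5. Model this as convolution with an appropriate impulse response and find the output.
Direct-path + delayed-attenuated-path model → impulse response h = [1, 0.5] (1 at lag 0, 0.5 at lag 1). Output y[n] = x[n] + 0.5·x[n - 1] (with x[n] = 0 outside 0..2): y[0] = 4 + 0.5×0 = 4; y[1] = 3 + 0.5×4 = 5.0; y[2] = 4 + 0.5×3 = 5.5; y[3] = 0 + 0.5×4 = 2.0. So y = [4, 5.0, 5.5, 2.0]

[4, 5.0, 5.5, 2.0]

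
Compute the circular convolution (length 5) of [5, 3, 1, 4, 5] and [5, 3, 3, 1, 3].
Use y[k] = Σ_j a[j]·b[(k-j) mod 5]. y[0] = 5×5 + 3×3 + 1×1 + 4×3 + 5×3 = 62; y[1] = 5×3 + 3×5 + 1×3 + 4×1 + 5×3 = 52; y[2] = 5×3 + 3×3 + 1×5 + 4×3 + 5×1 = 46; y[3] = 5×1 + 3×3 + 1×3 + 4×5 + 5×3 = 52; y[4] = 5×3 + 3×1 + 1×3 + 4×3 + 5×5 = 58. Result: [62, 52, 46, 52, 58]

[62, 52, 46, 52, 58]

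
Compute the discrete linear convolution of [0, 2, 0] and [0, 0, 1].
y[0] = 0×0 = 0; y[1] = 0×0 + 2×0 = 0; y[2] = 0×1 + 2×0 + 0×0 = 0; y[3] = 2×1 + 0×0 = 2; y[4] = 0×1 = 0

[0, 0, 0, 2, 0]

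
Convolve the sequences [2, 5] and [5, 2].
y[0] = 2×5 = 10; y[1] = 2×2 + 5×5 = 29; y[2] = 5×2 = 10

[10, 29, 10]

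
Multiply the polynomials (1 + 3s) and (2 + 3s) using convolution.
Ascending coefficients: a = [1, 3], b = [2, 3]. c[0] = 1×2 = 2; c[1] = 1×3 + 3×2 = 9; c[2] = 3×3 = 9. Result coefficients: [2, 9, 9] → 2 + 9s + 9s^2

2 + 9s + 9s^2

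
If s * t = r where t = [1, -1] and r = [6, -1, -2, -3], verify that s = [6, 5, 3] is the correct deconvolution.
Forward-compute [6, 5, 3] * [1, -1]: r[0] = 6×1 = 6; r[1] = 6×-1 + 5×1 = -1; r[2] = 5×-1 + 3×1 = -2; r[3] = 3×-1 = -3 → [6, -1, -2, -3]. Matches given r = [6, -1, -2, -3], so verified.

Verified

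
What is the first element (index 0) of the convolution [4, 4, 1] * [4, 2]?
Use y[k] = Σ_i a[i]·b[k-i] at k=0. y[0] = 4×4 = 16

16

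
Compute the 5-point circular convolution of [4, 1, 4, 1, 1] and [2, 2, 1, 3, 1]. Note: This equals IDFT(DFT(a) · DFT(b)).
Either evaluate y[k] = Σ_j a[j]·b[(k-j) mod 5] directly, or use IDFT(DFT(a) · DFT(b)). y[0] = 4×2 + 1×1 + 4×3 + 1×1 + 1×2 = 24; y[1] = 4×2 + 1×2 + 4×1 + 1×3 + 1×1 = 18; y[2] = 4×1 + 1×2 + 4×2 + 1×1 + 1×3 = 18; y[3] = 4×3 + 1×1 + 4×2 + 1×2 + 1×1 = 24; y[4] = 4×1 + 1×3 + 4×1 + 1×2 + 1×2 = 15. Result: [24, 18, 18, 24, 15]

[24, 18, 18, 24, 15]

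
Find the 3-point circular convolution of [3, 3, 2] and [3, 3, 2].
Use y[k] = Σ_j a[j]·b[(k-j) mod 3]. y[0] = 3×3 + 3×2 + 2×3 = 21; y[1] = 3×3 + 3×3 + 2×2 = 22; y[2] = 3×2 + 3×3 + 2×3 = 21. Result: [21, 22, 21]

[21, 22, 21]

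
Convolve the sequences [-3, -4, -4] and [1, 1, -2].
y[0] = -3×1 = -3; y[1] = -3×1 + -4×1 = -7; y[2] = -3×-2 + -4×1 + -4×1 = -2; y[3] = -4×-2 + -4×1 = 4; y[4] = -4×-2 = 8

[-3, -7, -2, 4, 8]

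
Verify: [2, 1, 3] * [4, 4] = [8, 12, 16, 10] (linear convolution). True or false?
Recompute linear convolution of [2, 1, 3] and [4, 4]: y[0] = 2×4 = 8; y[1] = 2×4 + 1×4 = 12; y[2] = 1×4 + 3×4 = 16; y[3] = 3×4 = 12 → [8, 12, 16, 12]. Compare to given [8, 12, 16, 10]: they differ at index 3: given 10, correct 12, so answer: No

No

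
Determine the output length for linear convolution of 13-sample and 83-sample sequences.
Linear/full convolution length: m + n - 1 = 13 + 83 - 1 = 95

95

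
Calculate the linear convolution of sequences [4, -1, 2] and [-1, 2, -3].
y[0] = 4×-1 = -4; y[1] = 4×2 + -1×-1 = 9; y[2] = 4×-3 + -1×2 + 2×-1 = -16; y[3] = -1×-3 + 2×2 = 7; y[4] = 2×-3 = -6

[-4, 9, -16, 7, -6]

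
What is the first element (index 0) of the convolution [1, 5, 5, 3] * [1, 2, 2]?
Use y[k] = Σ_i a[i]·b[k-i] at k=0. y[0] = 1×1 = 1

1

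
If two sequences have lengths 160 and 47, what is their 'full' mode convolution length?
Linear/full convolution length: m + n - 1 = 160 + 47 - 1 = 206

206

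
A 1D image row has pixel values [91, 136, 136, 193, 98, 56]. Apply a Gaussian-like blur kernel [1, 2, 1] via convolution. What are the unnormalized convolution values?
Convolve image row [91, 136, 136, 193, 98, 56] with kernel [1, 2, 1]: y[0] = 91×1 = 91; y[1] = 91×2 + 136×1 = 318; y[2] = 91×1 + 136×2 + 136×1 = 499; y[3] = 136×1 + 136×2 + 193×1 = 601; y[4] = 136×1 + 193×2 + 98×1 = 620; y[5] = 193×1 + 98×2 + 56×1 = 445; y[6] = 98×1 + 56×2 = 210; y[7] = 56×1 = 56 → [91, 318, 499, 601, 620, 445, 210, 56]. Normalization factor = sum(kernel) = 4.

[91, 318, 499, 601, 620, 445, 210, 56]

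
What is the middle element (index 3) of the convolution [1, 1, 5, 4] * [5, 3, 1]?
Use y[k] = Σ_i a[i]·b[k-i] at k=3. y[3] = 1×1 + 5×3 + 4×5 = 36

36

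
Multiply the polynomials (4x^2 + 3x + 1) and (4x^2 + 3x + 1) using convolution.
Ascending coefficients: a = [1, 3, 4], b = [1, 3, 4]. c[0] = 1×1 = 1; c[1] = 1×3 + 3×1 = 6; c[2] = 1×4 + 3×3 + 4×1 = 17; c[3] = 3×4 + 4×3 = 24; c[4] = 4×4 = 16. Result coefficients: [1, 6, 17, 24, 16] → 16x^4 + 24x^3 + 17x^2 + 6x + 1

16x^4 + 24x^3 + 17x^2 + 6x + 1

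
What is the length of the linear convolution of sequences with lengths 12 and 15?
Linear/full convolution length: m + n - 1 = 12 + 15 - 1 = 26

26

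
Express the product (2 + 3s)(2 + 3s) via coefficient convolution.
Ascending coefficients: a = [2, 3], b = [2, 3]. c[0] = 2×2 = 4; c[1] = 2×3 + 3×2 = 12; c[2] = 3×3 = 9. Result coefficients: [4, 12, 9] → 4 + 12s + 9s^2

4 + 12s + 9s^2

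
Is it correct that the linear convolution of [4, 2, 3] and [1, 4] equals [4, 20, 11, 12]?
Recompute linear convolution of [4, 2, 3] and [1, 4]: y[0] = 4×1 = 4; y[1] = 4×4 + 2×1 = 18; y[2] = 2×4 + 3×1 = 11; y[3] = 3×4 = 12 → [4, 18, 11, 12]. Compare to given [4, 20, 11, 12]: they differ at index 1: given 20, correct 18, so answer: No

No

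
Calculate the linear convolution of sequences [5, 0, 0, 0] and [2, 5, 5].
y[0] = 5×2 = 10; y[1] = 5×5 + 0×2 = 25; y[2] = 5×5 + 0×5 + 0×2 = 25; y[3] = 0×5 + 0×5 + 0×2 = 0; y[4] = 0×5 + 0×5 = 0; y[5] = 0×5 = 0

[10, 25, 25, 0, 0, 0]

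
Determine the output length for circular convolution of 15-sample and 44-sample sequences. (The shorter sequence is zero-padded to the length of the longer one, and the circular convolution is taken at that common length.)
Circular convolution (zero-padding the shorter input) has length max(m, n) = max(15, 44) = 44

44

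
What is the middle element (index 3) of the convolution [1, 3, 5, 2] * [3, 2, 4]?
Use y[k] = Σ_i a[i]·b[k-i] at k=3. y[3] = 3×4 + 5×2 + 2×3 = 28

28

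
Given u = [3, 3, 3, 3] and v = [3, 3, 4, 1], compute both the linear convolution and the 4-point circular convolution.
Linear: y_lin[0] = 3×3 = 9; y_lin[1] = 3×3 + 3×3 = 18; y_lin[2] = 3×4 + 3×3 + 3×3 = 30; y_lin[3] = 3×1 + 3×4 + 3×3 + 3×3 = 33; y_lin[4] = 3×1 + 3×4 + 3×3 = 24; y_lin[5] = 3×1 + 3×4 = 15; y_lin[6] = 3×1 = 3 → [9, 18, 30, 33, 24, 15, 3]. Circular (length 4): y[0] = 3×3 + 3×1 + 3×4 + 3×3 = 33; y[1] = 3×3 + 3×3 + 3×1 + 3×4 = 33; y[2] = 3×4 + 3×3 + 3×3 + 3×1 = 33; y[3] = 3×1 + 3×4 + 3×3 + 3×3 = 33 → [33, 33, 33, 33]

Linear: [9, 18, 30, 33, 24, 15, 3], Circular: [33, 33, 33, 33]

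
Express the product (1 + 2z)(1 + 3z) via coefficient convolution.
Ascending coefficients: a = [1, 2], b = [1, 3]. c[0] = 1×1 = 1; c[1] = 1×3 + 2×1 = 5; c[2] = 2×3 = 6. Result coefficients: [1, 5, 6] → 1 + 5z + 6z^2

1 + 5z + 6z^2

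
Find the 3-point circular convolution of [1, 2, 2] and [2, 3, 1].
Use y[k] = Σ_j a[j]·b[(k-j) mod 3]. y[0] = 1×2 + 2×1 + 2×3 = 10; y[1] = 1×3 + 2×2 + 2×1 = 9; y[2] = 1×1 + 2×3 + 2×2 = 11. Result: [10, 9, 11]

[10, 9, 11]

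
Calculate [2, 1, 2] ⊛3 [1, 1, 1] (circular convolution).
Use y[k] = Σ_j u[j]·v[(k-j) mod 3]. y[0] = 2×1 + 1×1 + 2×1 = 5; y[1] = 2×1 + 1×1 + 2×1 = 5; y[2] = 2×1 + 1×1 + 2×1 = 5. Result: [5, 5, 5]

[5, 5, 5]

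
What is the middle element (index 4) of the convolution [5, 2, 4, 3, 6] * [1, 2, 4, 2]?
Use y[k] = Σ_i a[i]·b[k-i] at k=4. y[4] = 2×2 + 4×4 + 3×2 + 6×1 = 32

32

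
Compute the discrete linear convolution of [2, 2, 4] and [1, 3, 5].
y[0] = 2×1 = 2; y[1] = 2×3 + 2×1 = 8; y[2] = 2×5 + 2×3 + 4×1 = 20; y[3] = 2×5 + 4×3 = 22; y[4] = 4×5 = 20

[2, 8, 20, 22, 20]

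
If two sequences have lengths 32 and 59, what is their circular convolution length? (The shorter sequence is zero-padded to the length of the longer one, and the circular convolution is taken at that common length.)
Circular convolution (zero-padding the shorter input) has length max(m, n) = max(32, 59) = 59

59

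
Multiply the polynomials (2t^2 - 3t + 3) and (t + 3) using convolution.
Ascending coefficients: a = [3, -3, 2], b = [3, 1]. c[0] = 3×3 = 9; c[1] = 3×1 + -3×3 = -6; c[2] = -3×1 + 2×3 = 3; c[3] = 2×1 = 2. Result coefficients: [9, -6, 3, 2] → 2t^3 + 3t^2 - 6t + 9

2t^3 + 3t^2 - 6t + 9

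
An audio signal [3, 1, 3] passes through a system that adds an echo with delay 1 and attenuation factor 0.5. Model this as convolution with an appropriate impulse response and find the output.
Direct-path + delayed-attenuated-path model → impulse response h = [1, 0.5] (1 at lag 0, 0.5 at lag 1). Output y[n] = x[n] + 0.5·x[n - 1] (with x[n] = 0 outside 0..2): y[0] = 3 + 0.5×0 = 3; y[1] = 1 + 0.5×3 = 2.5; y[2] = 3 + 0.5×1 = 3.5; y[3] = 0 + 0.5×3 = 1.5. So y = [3, 2.5, 3.5, 1.5]

[3, 2.5, 3.5, 1.5]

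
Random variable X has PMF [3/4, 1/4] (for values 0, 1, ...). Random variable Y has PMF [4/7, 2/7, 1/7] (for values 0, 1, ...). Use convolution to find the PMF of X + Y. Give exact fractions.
P(X+Y=k) = Σ_i P(X=i)·P(Y=k-i) — a convolution of [3/4, 1/4] and [4/7, 2/7, 1/7]. P(X+Y=0) = (3/4)×(4/7) = 3/7; P(X+Y=1) = (3/4)×(2/7) + (1/4)×(4/7) = 3/14 + 1/7 = 5/14; P(X+Y=2) = (3/4)×(1/7) + (1/4)×(2/7) = 3/28 + 1/14 = 5/28; P(X+Y=3) = (1/4)×(1/7) = 1/28. PMF: [3/7, 5/14, 5/28, 1/28] (sums to 1 ✓)

[3/7, 5/14, 5/28, 1/28]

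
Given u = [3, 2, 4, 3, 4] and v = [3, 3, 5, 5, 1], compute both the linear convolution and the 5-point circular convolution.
Linear: y_lin[0] = 3×3 = 9; y_lin[1] = 3×3 + 2×3 = 15; y_lin[2] = 3×5 + 2×3 + 4×3 = 33; y_lin[3] = 3×5 + 2×5 + 4×3 + 3×3 = 46; y_lin[4] = 3×1 + 2×5 + 4×5 + 3×3 + 4×3 = 54; y_lin[5] = 2×1 + 4×5 + 3×5 + 4×3 = 49; y_lin[6] = 4×1 + 3×5 + 4×5 = 39; y_lin[7] = 3×1 + 4×5 = 23; y_lin[8] = 4×1 = 4 → [9, 15, 33, 46, 54, 49, 39, 23, 4]. Circular (length 5): y[0] = 3×3 + 2×1 + 4×5 + 3×5 + 4×3 = 58; y[1] = 3×3 + 2×3 + 4×1 + 3×5 + 4×5 = 54; y[2] = 3×5 + 2×3 + 4×3 + 3×1 + 4×5 = 56; y[3] = 3×5 + 2×5 + 4×3 + 3×3 + 4×1 = 50; y[4] = 3×1 + 2×5 + 4×5 + 3×3 + 4×3 = 54 → [58, 54, 56, 50, 54]

Linear: [9, 15, 33, 46, 54, 49, 39, 23, 4], Circular: [58, 54, 56, 50, 54]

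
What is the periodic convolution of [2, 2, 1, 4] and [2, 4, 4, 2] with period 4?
Use y[k] = Σ_j a[j]·b[(k-j) mod 4]. y[0] = 2×2 + 2×2 + 1×4 + 4×4 = 28; y[1] = 2×4 + 2×2 + 1×2 + 4×4 = 30; y[2] = 2×4 + 2×4 + 1×2 + 4×2 = 26; y[3] = 2×2 + 2×4 + 1×4 + 4×2 = 24. Result: [28, 30, 26, 24]

[28, 30, 26, 24]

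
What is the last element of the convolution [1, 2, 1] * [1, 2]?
Use y[k] = Σ_i a[i]·b[k-i] at k=3. y[3] = 1×2 = 2

2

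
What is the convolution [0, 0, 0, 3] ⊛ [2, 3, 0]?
y[0] = 0×2 = 0; y[1] = 0×3 + 0×2 = 0; y[2] = 0×0 + 0×3 + 0×2 = 0; y[3] = 0×0 + 0×3 + 3×2 = 6; y[4] = 0×0 + 3×3 = 9; y[5] = 3×0 = 0

[0, 0, 0, 6, 9, 0]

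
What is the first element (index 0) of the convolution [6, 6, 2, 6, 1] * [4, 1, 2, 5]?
Use y[k] = Σ_i a[i]·b[k-i] at k=0. y[0] = 6×4 = 24

24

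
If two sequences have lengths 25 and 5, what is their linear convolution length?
Linear/full convolution length: m + n - 1 = 25 + 5 - 1 = 29

29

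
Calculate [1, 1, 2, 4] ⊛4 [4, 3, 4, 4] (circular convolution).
Use y[k] = Σ_j f[j]·g[(k-j) mod 4]. y[0] = 1×4 + 1×4 + 2×4 + 4×3 = 28; y[1] = 1×3 + 1×4 + 2×4 + 4×4 = 31; y[2] = 1×4 + 1×3 + 2×4 + 4×4 = 31; y[3] = 1×4 + 1×4 + 2×3 + 4×4 = 30. Result: [28, 31, 31, 30]

[28, 31, 31, 30]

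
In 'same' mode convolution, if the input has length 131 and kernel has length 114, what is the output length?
'Same' mode returns an output with the same length as the input: 131

131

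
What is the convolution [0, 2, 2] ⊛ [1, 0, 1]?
y[0] = 0×1 = 0; y[1] = 0×0 + 2×1 = 2; y[2] = 0×1 + 2×0 + 2×1 = 2; y[3] = 2×1 + 2×0 = 2; y[4] = 2×1 = 2

[0, 2, 2, 2, 2]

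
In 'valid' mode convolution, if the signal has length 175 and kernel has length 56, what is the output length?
'Valid' mode counts only positions where the kernel fully overlaps the signal: m - n + 1 = 175 - 56 + 1 = 120

120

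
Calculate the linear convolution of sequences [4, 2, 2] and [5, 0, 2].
y[0] = 4×5 = 20; y[1] = 4×0 + 2×5 = 10; y[2] = 4×2 + 2×0 + 2×5 = 18; y[3] = 2×2 + 2×0 = 4; y[4] = 2×2 = 4

[20, 10, 18, 4, 4]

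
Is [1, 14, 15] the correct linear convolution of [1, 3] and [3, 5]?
Recompute linear convolution of [1, 3] and [3, 5]: y[0] = 1×3 = 3; y[1] = 1×5 + 3×3 = 14; y[2] = 3×5 = 15 → [3, 14, 15]. Compare to given [1, 14, 15]: they differ at index 0: given 1, correct 3, so answer: No

No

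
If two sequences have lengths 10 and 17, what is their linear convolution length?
Linear/full convolution length: m + n - 1 = 10 + 17 - 1 = 26

26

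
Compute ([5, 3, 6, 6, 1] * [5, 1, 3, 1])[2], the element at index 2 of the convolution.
Use y[k] = Σ_i a[i]·b[k-i] at k=2. y[2] = 5×3 + 3×1 + 6×5 = 48

48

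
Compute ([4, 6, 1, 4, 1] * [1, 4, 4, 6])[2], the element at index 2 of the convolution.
Use y[k] = Σ_i a[i]·b[k-i] at k=2. y[2] = 4×4 + 6×4 + 1×1 = 41

41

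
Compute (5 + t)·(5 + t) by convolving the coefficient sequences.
Ascending coefficients: a = [5, 1], b = [5, 1]. c[0] = 5×5 = 25; c[1] = 5×1 + 1×5 = 10; c[2] = 1×1 = 1. Result coefficients: [25, 10, 1] → 25 + 10t + t^2

25 + 10t + t^2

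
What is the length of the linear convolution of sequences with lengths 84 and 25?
Linear/full convolution length: m + n - 1 = 84 + 25 - 1 = 108

108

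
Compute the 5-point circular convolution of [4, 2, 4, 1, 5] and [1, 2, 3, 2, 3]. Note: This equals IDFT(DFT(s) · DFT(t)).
Either evaluate y[k] = Σ_j s[j]·t[(k-j) mod 5] directly, or use IDFT(DFT(s) · DFT(t)). y[0] = 4×1 + 2×3 + 4×2 + 1×3 + 5×2 = 31; y[1] = 4×2 + 2×1 + 4×3 + 1×2 + 5×3 = 39; y[2] = 4×3 + 2×2 + 4×1 + 1×3 + 5×2 = 33; y[3] = 4×2 + 2×3 + 4×2 + 1×1 + 5×3 = 38; y[4] = 4×3 + 2×2 + 4×3 + 1×2 + 5×1 = 35. Result: [31, 39, 33, 38, 35]

[31, 39, 33, 38, 35]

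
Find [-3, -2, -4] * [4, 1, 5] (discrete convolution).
y[0] = -3×4 = -12; y[1] = -3×1 + -2×4 = -11; y[2] = -3×5 + -2×1 + -4×4 = -33; y[3] = -2×5 + -4×1 = -14; y[4] = -4×5 = -20

[-12, -11, -33, -14, -20]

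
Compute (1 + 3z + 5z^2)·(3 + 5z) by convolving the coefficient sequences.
Ascending coefficients: a = [1, 3, 5], b = [3, 5]. c[0] = 1×3 = 3; c[1] = 1×5 + 3×3 = 14; c[2] = 3×5 + 5×3 = 30; c[3] = 5×5 = 25. Result coefficients: [3, 14, 30, 25] → 3 + 14z + 30z^2 + 25z^3

3 + 14z + 30z^2 + 25z^3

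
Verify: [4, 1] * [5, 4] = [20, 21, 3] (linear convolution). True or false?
Recompute linear convolution of [4, 1] and [5, 4]: y[0] = 4×5 = 20; y[1] = 4×4 + 1×5 = 21; y[2] = 1×4 = 4 → [20, 21, 4]. Compare to given [20, 21, 3]: they differ at index 2: given 3, correct 4, so answer: No

No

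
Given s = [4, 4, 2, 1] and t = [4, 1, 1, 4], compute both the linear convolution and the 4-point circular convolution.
Linear: y_lin[0] = 4×4 = 16; y_lin[1] = 4×1 + 4×4 = 20; y_lin[2] = 4×1 + 4×1 + 2×4 = 16; y_lin[3] = 4×4 + 4×1 + 2×1 + 1×4 = 26; y_lin[4] = 4×4 + 2×1 + 1×1 = 19; y_lin[5] = 2×4 + 1×1 = 9; y_lin[6] = 1×4 = 4 → [16, 20, 16, 26, 19, 9, 4]. Circular (length 4): y[0] = 4×4 + 4×4 + 2×1 + 1×1 = 35; y[1] = 4×1 + 4×4 + 2×4 + 1×1 = 29; y[2] = 4×1 + 4×1 + 2×4 + 1×4 = 20; y[3] = 4×4 + 4×1 + 2×1 + 1×4 = 26 → [35, 29, 20, 26]

Linear: [16, 20, 16, 26, 19, 9, 4], Circular: [35, 29, 20, 26]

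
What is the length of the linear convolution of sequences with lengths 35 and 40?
Linear/full convolution length: m + n - 1 = 35 + 40 - 1 = 74

74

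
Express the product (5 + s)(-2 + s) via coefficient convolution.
Ascending coefficients: a = [5, 1], b = [-2, 1]. c[0] = 5×-2 = -10; c[1] = 5×1 + 1×-2 = 3; c[2] = 1×1 = 1. Result coefficients: [-10, 3, 1] → -10 + 3s + s^2

-10 + 3s + s^2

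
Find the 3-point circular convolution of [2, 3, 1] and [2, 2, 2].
Use y[k] = Σ_j s[j]·t[(k-j) mod 3]. y[0] = 2×2 + 3×2 + 1×2 = 12; y[1] = 2×2 + 3×2 + 1×2 = 12; y[2] = 2×2 + 3×2 + 1×2 = 12. Result: [12, 12, 12]

[12, 12, 12]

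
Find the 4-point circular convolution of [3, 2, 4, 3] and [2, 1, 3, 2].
Use y[k] = Σ_j a[j]·b[(k-j) mod 4]. y[0] = 3×2 + 2×2 + 4×3 + 3×1 = 25; y[1] = 3×1 + 2×2 + 4×2 + 3×3 = 24; y[2] = 3×3 + 2×1 + 4×2 + 3×2 = 25; y[3] = 3×2 + 2×3 + 4×1 + 3×2 = 22. Result: [25, 24, 25, 22]

[25, 24, 25, 22]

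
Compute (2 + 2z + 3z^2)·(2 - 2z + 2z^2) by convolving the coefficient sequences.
Ascending coefficients: a = [2, 2, 3], b = [2, -2, 2]. c[0] = 2×2 = 4; c[1] = 2×-2 + 2×2 = 0; c[2] = 2×2 + 2×-2 + 3×2 = 6; c[3] = 2×2 + 3×-2 = -2; c[4] = 3×2 = 6. Result coefficients: [4, 0, 6, -2, 6] → 4 + 6z^2 - 2z^3 + 6z^4

4 + 6z^2 - 2z^3 + 6z^4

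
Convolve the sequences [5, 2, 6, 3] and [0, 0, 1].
y[0] = 5×0 = 0; y[1] = 5×0 + 2×0 = 0; y[2] = 5×1 + 2×0 + 6×0 = 5; y[3] = 2×1 + 6×0 + 3×0 = 2; y[4] = 6×1 + 3×0 = 6; y[5] = 3×1 = 3

[0, 0, 5, 2, 6, 3]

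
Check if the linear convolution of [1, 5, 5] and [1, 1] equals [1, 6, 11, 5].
Recompute linear convolution of [1, 5, 5] and [1, 1]: y[0] = 1×1 = 1; y[1] = 1×1 + 5×1 = 6; y[2] = 5×1 + 5×1 = 10; y[3] = 5×1 = 5 → [1, 6, 10, 5]. Compare to given [1, 6, 11, 5]: they differ at index 2: given 11, correct 10, so answer: No

No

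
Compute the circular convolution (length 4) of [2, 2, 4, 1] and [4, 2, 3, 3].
Use y[k] = Σ_j f[j]·g[(k-j) mod 4]. y[0] = 2×4 + 2×3 + 4×3 + 1×2 = 28; y[1] = 2×2 + 2×4 + 4×3 + 1×3 = 27; y[2] = 2×3 + 2×2 + 4×4 + 1×3 = 29; y[3] = 2×3 + 2×3 + 4×2 + 1×4 = 24. Result: [28, 27, 29, 24]

[28, 27, 29, 24]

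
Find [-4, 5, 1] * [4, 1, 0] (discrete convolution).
y[0] = -4×4 = -16; y[1] = -4×1 + 5×4 = 16; y[2] = -4×0 + 5×1 + 1×4 = 9; y[3] = 5×0 + 1×1 = 1; y[4] = 1×0 = 0

[-16, 16, 9, 1, 0]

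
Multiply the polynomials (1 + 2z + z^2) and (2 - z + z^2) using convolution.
Ascending coefficients: a = [1, 2, 1], b = [2, -1, 1]. c[0] = 1×2 = 2; c[1] = 1×-1 + 2×2 = 3; c[2] = 1×1 + 2×-1 + 1×2 = 1; c[3] = 2×1 + 1×-1 = 1; c[4] = 1×1 = 1. Result coefficients: [2, 3, 1, 1, 1] → 2 + 3z + z^2 + z^3 + z^4

2 + 3z + z^2 + z^3 + z^4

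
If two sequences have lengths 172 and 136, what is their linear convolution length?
Linear/full convolution length: m + n - 1 = 172 + 136 - 1 = 307

307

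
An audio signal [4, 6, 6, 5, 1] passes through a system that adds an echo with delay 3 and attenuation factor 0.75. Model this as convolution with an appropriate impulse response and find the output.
Direct-path + delayed-attenuated-path model → impulse response h = [1, 0, 0, 0.75] (1 at lag 0, 0.75 at lag 3). Output y[n] = x[n] + 0.75·x[n - 3] (with x[n] = 0 outside 0..4): y[0] = 4 + 0.75×0 = 4; y[1] = 6 + 0.75×0 = 6; y[2] = 6 + 0.75×0 = 6; y[3] = 5 + 0.75×4 = 8.0; y[4] = 1 + 0.75×6 = 5.5; y[5] = 0 + 0.75×6 = 4.5; y[6] = 0 + 0.75×5 = 3.75; y[7] = 0 + 0.75×1 = 0.75. So y = [4, 6, 6, 8.0, 5.5, 4.5, 3.75, 0.75]

[4, 6, 6, 8.0, 5.5, 4.5, 3.75, 0.75]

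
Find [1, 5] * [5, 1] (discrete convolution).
y[0] = 1×5 = 5; y[1] = 1×1 + 5×5 = 26; y[2] = 5×1 = 5

[5, 26, 5]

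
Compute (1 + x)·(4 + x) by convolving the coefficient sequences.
Ascending coefficients: a = [1, 1], b = [4, 1]. c[0] = 1×4 = 4; c[1] = 1×1 + 1×4 = 5; c[2] = 1×1 = 1. Result coefficients: [4, 5, 1] → 4 + 5x + x^2

4 + 5x + x^2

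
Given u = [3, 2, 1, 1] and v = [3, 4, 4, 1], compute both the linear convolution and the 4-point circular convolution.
Linear: y_lin[0] = 3×3 = 9; y_lin[1] = 3×4 + 2×3 = 18; y_lin[2] = 3×4 + 2×4 + 1×3 = 23; y_lin[3] = 3×1 + 2×4 + 1×4 + 1×3 = 18; y_lin[4] = 2×1 + 1×4 + 1×4 = 10; y_lin[5] = 1×1 + 1×4 = 5; y_lin[6] = 1×1 = 1 → [9, 18, 23, 18, 10, 5, 1]. Circular (length 4): y[0] = 3×3 + 2×1 + 1×4 + 1×4 = 19; y[1] = 3×4 + 2×3 + 1×1 + 1×4 = 23; y[2] = 3×4 + 2×4 + 1×3 + 1×1 = 24; y[3] = 3×1 + 2×4 + 1×4 + 1×3 = 18 → [19, 23, 24, 18]

Linear: [9, 18, 23, 18, 10, 5, 1], Circular: [19, 23, 24, 18]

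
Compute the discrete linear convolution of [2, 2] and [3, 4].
y[0] = 2×3 = 6; y[1] = 2×4 + 2×3 = 14; y[2] = 2×4 = 8

[6, 14, 8]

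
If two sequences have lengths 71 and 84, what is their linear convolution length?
Linear/full convolution length: m + n - 1 = 71 + 84 - 1 = 154

154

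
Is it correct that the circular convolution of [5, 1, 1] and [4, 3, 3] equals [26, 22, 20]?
Recompute circular convolution of [5, 1, 1] and [4, 3, 3]: y[0] = 5×4 + 1×3 + 1×3 = 26; y[1] = 5×3 + 1×4 + 1×3 = 22; y[2] = 5×3 + 1×3 + 1×4 = 22 → [26, 22, 22]. Compare to given [26, 22, 20]: they differ at index 2: given 20, correct 22, so answer: No

No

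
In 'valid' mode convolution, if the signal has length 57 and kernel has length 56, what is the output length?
'Valid' mode counts only positions where the kernel fully overlaps the signal: m - n + 1 = 57 - 56 + 1 = 2

2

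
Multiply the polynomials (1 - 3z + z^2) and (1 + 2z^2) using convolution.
Ascending coefficients: a = [1, -3, 1], b = [1, 0, 2]. c[0] = 1×1 = 1; c[1] = 1×0 + -3×1 = -3; c[2] = 1×2 + -3×0 + 1×1 = 3; c[3] = -3×2 + 1×0 = -6; c[4] = 1×2 = 2. Result coefficients: [1, -3, 3, -6, 2] → 1 - 3z + 3z^2 - 6z^3 + 2z^4

1 - 3z + 3z^2 - 6z^3 + 2z^4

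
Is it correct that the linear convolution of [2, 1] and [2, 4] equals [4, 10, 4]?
Recompute linear convolution of [2, 1] and [2, 4]: y[0] = 2×2 = 4; y[1] = 2×4 + 1×2 = 10; y[2] = 1×4 = 4 → [4, 10, 4]. Given [4, 10, 4] matches, so answer: Yes

Yes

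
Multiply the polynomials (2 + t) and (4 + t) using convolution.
Ascending coefficients: a = [2, 1], b = [4, 1]. c[0] = 2×4 = 8; c[1] = 2×1 + 1×4 = 6; c[2] = 1×1 = 1. Result coefficients: [8, 6, 1] → 8 + 6t + t^2

8 + 6t + t^2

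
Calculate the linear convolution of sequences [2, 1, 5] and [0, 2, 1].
y[0] = 2×0 = 0; y[1] = 2×2 + 1×0 = 4; y[2] = 2×1 + 1×2 + 5×0 = 4; y[3] = 1×1 + 5×2 = 11; y[4] = 5×1 = 5

[0, 4, 4, 11, 5]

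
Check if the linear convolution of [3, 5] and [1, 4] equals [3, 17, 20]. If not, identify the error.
Recompute linear convolution of [3, 5] and [1, 4]: y[0] = 3×1 = 3; y[1] = 3×4 + 5×1 = 17; y[2] = 5×4 = 20 → [3, 17, 20]. Given [3, 17, 20] matches, so answer: Yes

Yes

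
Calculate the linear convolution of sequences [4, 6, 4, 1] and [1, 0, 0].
y[0] = 4×1 = 4; y[1] = 4×0 + 6×1 = 6; y[2] = 4×0 + 6×0 + 4×1 = 4; y[3] = 6×0 + 4×0 + 1×1 = 1; y[4] = 4×0 + 1×0 = 0; y[5] = 1×0 = 0

[4, 6, 4, 1, 0, 0]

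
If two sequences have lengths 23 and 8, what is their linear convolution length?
Linear/full convolution length: m + n - 1 = 23 + 8 - 1 = 30

30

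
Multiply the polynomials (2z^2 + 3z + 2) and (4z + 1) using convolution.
Ascending coefficients: a = [2, 3, 2], b = [1, 4]. c[0] = 2×1 = 2; c[1] = 2×4 + 3×1 = 11; c[2] = 3×4 + 2×1 = 14; c[3] = 2×4 = 8. Result coefficients: [2, 11, 14, 8] → 8z^3 + 14z^2 + 11z + 2

8z^3 + 14z^2 + 11z + 2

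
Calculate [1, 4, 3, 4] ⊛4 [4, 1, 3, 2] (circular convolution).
Use y[k] = Σ_j a[j]·b[(k-j) mod 4]. y[0] = 1×4 + 4×2 + 3×3 + 4×1 = 25; y[1] = 1×1 + 4×4 + 3×2 + 4×3 = 35; y[2] = 1×3 + 4×1 + 3×4 + 4×2 = 27; y[3] = 1×2 + 4×3 + 3×1 + 4×4 = 33. Result: [25, 35, 27, 33]

[25, 35, 27, 33]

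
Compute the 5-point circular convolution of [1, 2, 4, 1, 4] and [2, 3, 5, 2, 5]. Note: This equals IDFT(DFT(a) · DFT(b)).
Either evaluate y[k] = Σ_j a[j]·b[(k-j) mod 5] directly, or use IDFT(DFT(a) · DFT(b)). y[0] = 1×2 + 2×5 + 4×2 + 1×5 + 4×3 = 37; y[1] = 1×3 + 2×2 + 4×5 + 1×2 + 4×5 = 49; y[2] = 1×5 + 2×3 + 4×2 + 1×5 + 4×2 = 32; y[3] = 1×2 + 2×5 + 4×3 + 1×2 + 4×5 = 46; y[4] = 1×5 + 2×2 + 4×5 + 1×3 + 4×2 = 40. Result: [37, 49, 32, 46, 40]

[37, 49, 32, 46, 40]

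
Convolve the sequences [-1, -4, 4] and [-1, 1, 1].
y[0] = -1×-1 = 1; y[1] = -1×1 + -4×-1 = 3; y[2] = -1×1 + -4×1 + 4×-1 = -9; y[3] = -4×1 + 4×1 = 0; y[4] = 4×1 = 4

[1, 3, -9, 0, 4]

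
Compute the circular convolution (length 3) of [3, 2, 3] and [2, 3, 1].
Use y[k] = Σ_j s[j]·t[(k-j) mod 3]. y[0] = 3×2 + 2×1 + 3×3 = 17; y[1] = 3×3 + 2×2 + 3×1 = 16; y[2] = 3×1 + 2×3 + 3×2 = 15. Result: [17, 16, 15]

[17, 16, 15]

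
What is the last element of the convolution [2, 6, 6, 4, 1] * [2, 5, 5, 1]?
Use y[k] = Σ_i a[i]·b[k-i] at k=7. y[7] = 1×1 = 1

1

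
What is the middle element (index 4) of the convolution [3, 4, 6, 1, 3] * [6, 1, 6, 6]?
Use y[k] = Σ_i a[i]·b[k-i] at k=4. y[4] = 4×6 + 6×6 + 1×1 + 3×6 = 79

79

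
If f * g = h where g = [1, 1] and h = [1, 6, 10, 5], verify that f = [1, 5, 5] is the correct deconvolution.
Forward-compute [1, 5, 5] * [1, 1]: h[0] = 1×1 = 1; h[1] = 1×1 + 5×1 = 6; h[2] = 5×1 + 5×1 = 10; h[3] = 5×1 = 5 → [1, 6, 10, 5]. Matches given h = [1, 6, 10, 5], so verified.

Verified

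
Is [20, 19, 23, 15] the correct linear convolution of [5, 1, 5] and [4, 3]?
Recompute linear convolution of [5, 1, 5] and [4, 3]: y[0] = 5×4 = 20; y[1] = 5×3 + 1×4 = 19; y[2] = 1×3 + 5×4 = 23; y[3] = 5×3 = 15 → [20, 19, 23, 15]. Given [20, 19, 23, 15] matches, so answer: Yes

Yes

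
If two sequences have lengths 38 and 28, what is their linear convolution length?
Linear/full convolution length: m + n - 1 = 38 + 28 - 1 = 65

65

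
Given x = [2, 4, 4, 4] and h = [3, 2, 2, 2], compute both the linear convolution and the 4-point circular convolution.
Linear: y_lin[0] = 2×3 = 6; y_lin[1] = 2×2 + 4×3 = 16; y_lin[2] = 2×2 + 4×2 + 4×3 = 24; y_lin[3] = 2×2 + 4×2 + 4×2 + 4×3 = 32; y_lin[4] = 4×2 + 4×2 + 4×2 = 24; y_lin[5] = 4×2 + 4×2 = 16; y_lin[6] = 4×2 = 8 → [6, 16, 24, 32, 24, 16, 8]. Circular (length 4): y[0] = 2×3 + 4×2 + 4×2 + 4×2 = 30; y[1] = 2×2 + 4×3 + 4×2 + 4×2 = 32; y[2] = 2×2 + 4×2 + 4×3 + 4×2 = 32; y[3] = 2×2 + 4×2 + 4×2 + 4×3 = 32 → [30, 32, 32, 32]

Linear: [6, 16, 24, 32, 24, 16, 8], Circular: [30, 32, 32, 32]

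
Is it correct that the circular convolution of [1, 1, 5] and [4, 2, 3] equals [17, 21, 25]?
Recompute circular convolution of [1, 1, 5] and [4, 2, 3]: y[0] = 1×4 + 1×3 + 5×2 = 17; y[1] = 1×2 + 1×4 + 5×3 = 21; y[2] = 1×3 + 1×2 + 5×4 = 25 → [17, 21, 25]. Given [17, 21, 25] matches, so answer: Yes

Yes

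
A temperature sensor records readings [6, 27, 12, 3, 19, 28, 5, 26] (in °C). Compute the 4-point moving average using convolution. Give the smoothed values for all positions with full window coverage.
4-point moving average kernel = [1, 1, 1, 1]. Apply in 'valid' mode (full window coverage): avg[0] = (6 + 27 + 12 + 3) / 4 = 12.0; avg[1] = (27 + 12 + 3 + 19) / 4 = 15.25; avg[2] = (12 + 3 + 19 + 28) / 4 = 15.5; avg[3] = (3 + 19 + 28 + 5) / 4 = 13.75; avg[4] = (19 + 28 + 5 + 26) / 4 = 19.5. Smoothed values: [12.0, 15.25, 15.5, 13.75, 19.5]

[12.0, 15.25, 15.5, 13.75, 19.5]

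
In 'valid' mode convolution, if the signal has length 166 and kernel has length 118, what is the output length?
'Valid' mode counts only positions where the kernel fully overlaps the signal: m - n + 1 = 166 - 118 + 1 = 49

49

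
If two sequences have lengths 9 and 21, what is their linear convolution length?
Linear/full convolution length: m + n - 1 = 9 + 21 - 1 = 29

29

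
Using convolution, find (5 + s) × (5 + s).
Ascending coefficients: a = [5, 1], b = [5, 1]. c[0] = 5×5 = 25; c[1] = 5×1 + 1×5 = 10; c[2] = 1×1 = 1. Result coefficients: [25, 10, 1] → 25 + 10s + s^2

25 + 10s + s^2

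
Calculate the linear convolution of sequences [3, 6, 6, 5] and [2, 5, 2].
y[0] = 3×2 = 6; y[1] = 3×5 + 6×2 = 27; y[2] = 3×2 + 6×5 + 6×2 = 48; y[3] = 6×2 + 6×5 + 5×2 = 52; y[4] = 6×2 + 5×5 = 37; y[5] = 5×2 = 10

[6, 27, 48, 52, 37, 10]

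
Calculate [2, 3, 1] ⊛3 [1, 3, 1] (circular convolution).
Use y[k] = Σ_j a[j]·b[(k-j) mod 3]. y[0] = 2×1 + 3×1 + 1×3 = 8; y[1] = 2×3 + 3×1 + 1×1 = 10; y[2] = 2×1 + 3×3 + 1×1 = 12. Result: [8, 10, 12]

[8, 10, 12]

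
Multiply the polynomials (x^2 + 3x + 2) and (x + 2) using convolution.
Ascending coefficients: a = [2, 3, 1], b = [2, 1]. c[0] = 2×2 = 4; c[1] = 2×1 + 3×2 = 8; c[2] = 3×1 + 1×2 = 5; c[3] = 1×1 = 1. Result coefficients: [4, 8, 5, 1] → x^3 + 5x^2 + 8x + 4

x^3 + 5x^2 + 8x + 4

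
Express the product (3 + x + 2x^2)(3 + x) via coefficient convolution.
Ascending coefficients: a = [3, 1, 2], b = [3, 1]. c[0] = 3×3 = 9; c[1] = 3×1 + 1×3 = 6; c[2] = 1×1 + 2×3 = 7; c[3] = 2×1 = 2. Result coefficients: [9, 6, 7, 2] → 9 + 6x + 7x^2 + 2x^3

9 + 6x + 7x^2 + 2x^3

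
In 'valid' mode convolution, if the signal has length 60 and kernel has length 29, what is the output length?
'Valid' mode counts only positions where the kernel fully overlaps the signal: m - n + 1 = 60 - 29 + 1 = 32

32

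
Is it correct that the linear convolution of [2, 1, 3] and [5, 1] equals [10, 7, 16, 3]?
Recompute linear convolution of [2, 1, 3] and [5, 1]: y[0] = 2×5 = 10; y[1] = 2×1 + 1×5 = 7; y[2] = 1×1 + 3×5 = 16; y[3] = 3×1 = 3 → [10, 7, 16, 3]. Given [10, 7, 16, 3] matches, so answer: Yes

Yes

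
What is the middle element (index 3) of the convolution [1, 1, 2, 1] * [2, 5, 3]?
Use y[k] = Σ_i a[i]·b[k-i] at k=3. y[3] = 1×3 + 2×5 + 1×2 = 15

15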